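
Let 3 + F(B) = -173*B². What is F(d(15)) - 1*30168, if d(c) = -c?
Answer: -69096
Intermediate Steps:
F(B) = -3 - 173*B²
F(d(15)) - 1*30168 = (-3 - 173*(-1*15)²) - 1*30168 = (-3 - 173*(-15)²) - 30168 = (-3 - 173*225) - 30168 = (-3 - 38925) - 30168 = -38928 - 30168 = -69096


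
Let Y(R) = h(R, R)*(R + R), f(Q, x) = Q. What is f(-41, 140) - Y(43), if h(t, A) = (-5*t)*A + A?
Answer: 791331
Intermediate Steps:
h(t, A) = A - 5*A*t (h(t, A) = -5*A*t + A = A - 5*A*t)
Y(R) = 2*R²*(1 - 5*R) (Y(R) = (R*(1 - 5*R))*(R + R) = (R*(1 - 5*R))*(2*R) = 2*R²*(1 - 5*R))
f(-41, 140) - Y(43) = -41 - 43²*(2 - 10*43) = -41 - 1849*(2 - 430) = -41 - 1849*(-428) = -41 - 1*(-791372) = -41 + 791372 = 791331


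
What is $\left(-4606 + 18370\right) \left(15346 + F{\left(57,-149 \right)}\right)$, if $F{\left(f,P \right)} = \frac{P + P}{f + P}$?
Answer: $\frac{4859139330}{23} \approx 2.1127 \cdot 10^{8}$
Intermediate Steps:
$F{\left(f,P \right)} = \frac{2 P}{P + f}$
$\left(-4606 + 18370\right) \left(15346 + F{\left(57,-149 \right)}\right) = \left(-4606 + 18370\right) \left(15346 + 2 \left(-149\right) \frac{1}{-149 + 57}\right) = 13764 \left(15346 + 2 \left(-149\right) \frac{1}{-92}\right) = 13764 \left(15346 + 2 \left(-149\right) \left(- \frac{1}{92}\right)\right) = 13764 \left(15346 + \frac{149}{46}\right) = 13764 \cdot \frac{706065}{46} = \frac{4859139330}{23}$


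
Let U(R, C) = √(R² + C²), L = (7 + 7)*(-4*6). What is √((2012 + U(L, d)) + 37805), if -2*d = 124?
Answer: √(39817 + 2*√29185) ≈ 200.40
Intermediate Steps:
d = -62 (d = -½*124 = -62)
L = -336 (L = 14*(-24) = -336)
U(R, C) = √(C² + R²)
√((2012 + U(L, d)) + 37805) = √((2012 + √((-62)² + (-336)²)) + 37805) = √((2012 + √(3844 + 112896)) + 37805) = √((2012 + √116740) + 37805) = √((2012 + 2*√29185) + 37805) = √(39817 + 2*√29185)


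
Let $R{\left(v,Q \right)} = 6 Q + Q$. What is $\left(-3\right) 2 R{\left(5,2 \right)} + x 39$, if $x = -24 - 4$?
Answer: $-1176$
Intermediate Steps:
$R{\left(v,Q \right)} = 7 Q$
$x = -28$ ($x = -24 - 4 = -28$)
$\left(-3\right) 2 R{\left(5,2 \right)} + x 39 = \left(-3\right) 2 \cdot 7 \cdot 2 - 1092 = \left(-6\right) 14 - 1092 = -84 - 1092 = -1176$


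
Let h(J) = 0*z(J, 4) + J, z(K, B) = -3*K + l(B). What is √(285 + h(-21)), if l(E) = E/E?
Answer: 2*√66 ≈ 16.248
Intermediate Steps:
l(E) = 1
z(K, B) = 1 - 3*K (z(K, B) = -3*K + 1 = 1 - 3*K)
h(J) = J (h(J) = 0*(1 - 3*J) + J = 0 + J = J)
√(285 + h(-21)) = √(285 - 21) = √264 = 2*√66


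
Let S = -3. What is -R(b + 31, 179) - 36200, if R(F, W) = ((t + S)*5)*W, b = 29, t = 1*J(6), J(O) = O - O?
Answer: -33515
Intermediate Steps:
J(O) = 0
t = 0 (t = 1*0 = 0)
R(F, W) = -15*W (R(F, W) = ((0 - 3)*5)*W = (-3*5)*W = -15*W)
-R(b + 31, 179) - 36200 = -(-15)*179 - 36200 = -1*(-2685) - 36200 = 2685 - 36200 = -33515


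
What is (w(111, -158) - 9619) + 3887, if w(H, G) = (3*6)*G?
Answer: -8576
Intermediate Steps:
w(H, G) = 18*G
(w(111, -158) - 9619) + 3887 = (18*(-158) - 9619) + 3887 = (-2844 - 9619) + 3887 = -12463 + 3887 = -8576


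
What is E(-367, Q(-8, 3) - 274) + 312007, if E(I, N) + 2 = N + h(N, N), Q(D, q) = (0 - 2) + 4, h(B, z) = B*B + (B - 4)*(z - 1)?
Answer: 461065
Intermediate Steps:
h(B, z) = B² + (-1 + z)*(-4 + B) (h(B, z) = B² + (-4 + B)*(-1 + z) = B² + (-1 + z)*(-4 + B))
Q(D, q) = 2 (Q(D, q) = -2 + 4 = 2)
E(I, N) = 2 - 4*N + 2*N² (E(I, N) = -2 + (N + (4 + N² - N - 4*N + N*N)) = -2 + (N + (4 + N² - N - 4*N + N²)) = -2 + (N + (4 - 5*N + 2*N²)) = -2 + (4 - 4*N + 2*N²) = 2 - 4*N + 2*N²)
E(-367, Q(-8, 3) - 274) + 312007 = (2 - 4*(2 - 274) + 2*(2 - 274)²) + 312007 = (2 - 4*(-272) + 2*(-272)²) + 312007 = (2 + 1088 + 2*73984) + 312007 = (2 + 1088 + 147968) + 312007 = 149058 + 312007 = 461065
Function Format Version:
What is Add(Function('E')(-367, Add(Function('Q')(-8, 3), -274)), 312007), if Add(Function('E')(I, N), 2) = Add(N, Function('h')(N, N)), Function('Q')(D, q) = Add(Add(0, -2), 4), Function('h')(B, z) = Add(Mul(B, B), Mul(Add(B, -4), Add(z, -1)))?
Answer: 461065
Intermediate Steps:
Function('h')(B, z) = Add(Pow(B, 2), Mul(Add(-1, z), Add(-4, B))) (Function('h')(B, z) = Add(Pow(B, 2), Mul(Add(-4, B), Add(-1, z))) = Add(Pow(B, 2), Mul(Add(-1, z), Add(-4, B))))
Function('Q')(D, q) = 2 (Function('Q')(D, q) = Add(-2, 4) = 2)
Function('E')(I, N) = Add(2, Mul(-4, N), Mul(2, Pow(N, 2))) (Function('E')(I, N) = Add(-2, Add(N, Add(4, Pow(N, 2), Mul(-1, N), Mul(-4, N), Mul(N, N)))) = Add(-2, Add(N, Add(4, Pow(N, 2), Mul(-1, N), Mul(-4, N), Pow(N, 2)))) = Add(-2, Add(N, Add(4, Mul(-5, N), Mul(2, Pow(N, 2))))) = Add(-2, Add(4, Mul(-4, N), Mul(2, Pow(N, 2)))) = Add(2, Mul(-4, N), Mul(2, Pow(N, 2))))
Add(Function('E')(-367, Add(Function('Q')(-8, 3), -274)), 312007) = Add(Add(2, Mul(-4, Add(2, -274)), Mul(2, Pow(Add(2, -274), 2))), 312007) = Add(Add(2, Mul(-4, -272), Mul(2, Pow(-272, 2))), 312007) = Add(Add(2, 1088, Mul(2, 73984)), 312007) = Add(Add(2, 1088, 147968), 312007) = Add(149058, 312007) = 461065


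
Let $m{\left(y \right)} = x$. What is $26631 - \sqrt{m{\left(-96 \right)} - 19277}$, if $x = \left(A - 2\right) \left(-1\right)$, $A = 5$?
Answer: $26631 - 4 i \sqrt{1205} \approx 26631.0 - 138.85 i$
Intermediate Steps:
$x = -3$ ($x = \left(5 - 2\right) \left(-1\right) = 3 \left(-1\right) = -3$)
$m{\left(y \right)} = -3$
$26631 - \sqrt{m{\left(-96 \right)} - 19277} = 26631 - \sqrt{-3 - 19277} = 26631 - \sqrt{-19280} = 26631 - 4 i \sqrt{1205}$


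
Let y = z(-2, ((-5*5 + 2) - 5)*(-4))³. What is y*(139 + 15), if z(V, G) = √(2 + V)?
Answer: 0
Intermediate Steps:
y = 0 (y = (√(2 - 2))³ = (√0)³ = 0³ = 0)
y*(139 + 15) = 0*(139 + 15) = 0*154 = 0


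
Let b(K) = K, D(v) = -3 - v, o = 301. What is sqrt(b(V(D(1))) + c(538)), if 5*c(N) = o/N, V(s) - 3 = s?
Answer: I*sqrt(6426410)/2690 ≈ 0.94239*I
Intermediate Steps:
V(s) = 3 + s
c(N) = 301/(5*N) (c(N) = (301/N)/5 = 301/(5*N))
sqrt(b(V(D(1))) + c(538)) = sqrt((3 + (-3 - 1*1)) + (301/5)/538) = sqrt((3 + (-3 - 1)) + (301/5)*(1/538)) = sqrt((3 - 4) + 301/2690) = sqrt(-1 + 301/2690) = sqrt(-2389/2690) = I*sqrt(6426410)/2690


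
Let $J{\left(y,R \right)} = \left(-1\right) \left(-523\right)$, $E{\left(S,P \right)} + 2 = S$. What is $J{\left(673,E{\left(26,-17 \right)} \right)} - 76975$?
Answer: $-76452$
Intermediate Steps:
$E{\left(S,P \right)} = -2 + S$
$J{\left(y,R \right)} = 523$
$J{\left(673,E{\left(26,-17 \right)} \right)} - 76975 = 523 - 76975 = -76452$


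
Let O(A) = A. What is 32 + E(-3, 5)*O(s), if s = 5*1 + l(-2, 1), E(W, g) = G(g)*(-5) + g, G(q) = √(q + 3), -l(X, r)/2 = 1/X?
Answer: 62 - 60*√2 ≈ -22.853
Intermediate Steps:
l(X, r) = -2/X
G(q) = √(3 + q)
E(W, g) = g - 5*√(3 + g) (E(W, g) = √(3 + g)*(-5) + g = -5*√(3 + g) + g = g - 5*√(3 + g))
s = 6 (s = 5*1 - 2/(-2) = 5 - 2*(-½) = 5 + 1 = 6)
32 + E(-3, 5)*O(s) = 32 + (5 - 5*√(3 + 5))*6 = 32 + (5 - 10*√2)*6 = 32 + (30 - 60*√2) = 62 - 60*√2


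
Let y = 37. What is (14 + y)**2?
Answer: 2601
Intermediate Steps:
(14 + y)**2 = (14 + 37)**2 = 51**2 = 2601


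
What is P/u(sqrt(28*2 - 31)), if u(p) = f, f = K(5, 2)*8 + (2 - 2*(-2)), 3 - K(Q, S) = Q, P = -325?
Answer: 65/2 ≈ 32.500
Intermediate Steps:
K(Q, S) = 3 - Q
f = -10 (f = (3 - 1*5)*8 + (2 - 2*(-2)) = (3 - 5)*8 + (2 + 4) = -2*8 + 6 = -16 + 6 = -10)
u(p) = -10
P/u(sqrt(28*2 - 31)) = -325/(-10) = -325*(-1/10) = 65/2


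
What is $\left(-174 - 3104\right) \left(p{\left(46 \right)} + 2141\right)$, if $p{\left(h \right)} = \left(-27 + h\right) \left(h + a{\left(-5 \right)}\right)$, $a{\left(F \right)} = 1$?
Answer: $-9945452$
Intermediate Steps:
$p{\left(h \right)} = \left(1 + h\right) \left(-27 + h\right)$ ($p{\left(h \right)} = \left(-27 + h\right) \left(h + 1\right) = \left(-27 + h\right) \left(1 + h\right) = \left(1 + h\right) \left(-27 + h\right)$)
$\left(-174 - 3104\right) \left(p{\left(46 \right)} + 2141\right) = \left(-174 - 3104\right) \left(\left(-27 + 46^{2} - 1196\right) + 2141\right) = - 3278 \left(\left(-27 + 2116 - 1196\right) + 2141\right) = - 3278 \left(893 + 2141\right) = \left(-3278\right) 3034 = -9945452$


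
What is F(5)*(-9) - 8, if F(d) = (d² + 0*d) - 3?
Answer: -206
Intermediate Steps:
F(d) = -3 + d² (F(d) = (d² + 0) - 3 = d² - 3 = -3 + d²)
F(5)*(-9) - 8 = (-3 + 5²)*(-9) - 8 = (-3 + 25)*(-9) - 8 = 22*(-9) - 8 = -198 - 8 = -206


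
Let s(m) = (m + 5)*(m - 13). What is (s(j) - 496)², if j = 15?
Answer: 207936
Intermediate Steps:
s(m) = (-13 + m)*(5 + m) (s(m) = (5 + m)*(-13 + m) = (-13 + m)*(5 + m))
(s(j) - 496)² = ((-65 + 15² - 8*15) - 496)² = ((-65 + 225 - 120) - 496)² = (40 - 496)² = (-456)² = 207936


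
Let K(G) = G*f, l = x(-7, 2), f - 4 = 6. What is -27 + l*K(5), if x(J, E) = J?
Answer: -377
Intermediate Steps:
f = 10 (f = 4 + 6 = 10)
l = -7
K(G) = 10*G (K(G) = G*10 = 10*G)
-27 + l*K(5) = -27 - 70*5 = -27 - 7*50 = -27 - 350 = -377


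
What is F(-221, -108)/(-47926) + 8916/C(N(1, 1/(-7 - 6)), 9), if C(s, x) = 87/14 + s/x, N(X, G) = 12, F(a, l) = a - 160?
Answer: 17947065849/15192542 ≈ 1181.3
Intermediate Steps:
F(a, l) = -160 + a
C(s, x) = 87/14 + s/x (C(s, x) = 87*(1/14) + s/x = 87/14 + s/x)
F(-221, -108)/(-47926) + 8916/C(N(1, 1/(-7 - 6)), 9) = (-160 - 221)/(-47926) + 8916/(87/14 + 12/9) = -381*(-1/47926) + 8916/(87/14 + 12*(⅑)) = 381/47926 + 8916/(87/14 + 4/3) = 381/47926 + 8916/(317/42) = 381/47926 + 8916*(42/317) = 381/47926 + 374472/317 = 17947065849/15192542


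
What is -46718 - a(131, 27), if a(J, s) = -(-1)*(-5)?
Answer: -46713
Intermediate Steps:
a(J, s) = -5 (a(J, s) = -1*5 = -5)
-46718 - a(131, 27) = -46718 - 1*(-5) = -46718 + 5 = -46713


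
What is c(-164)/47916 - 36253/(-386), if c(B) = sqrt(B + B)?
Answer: 36253/386 + I*sqrt(82)/23958 ≈ 93.92 + 0.00037797*I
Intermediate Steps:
c(B) = sqrt(2)*sqrt(B) (c(B) = sqrt(2*B) = sqrt(2)*sqrt(B))
c(-164)/47916 - 36253/(-386) = (sqrt(2)*sqrt(-164))/47916 - 36253/(-386) = (sqrt(2)*(2*I*sqrt(41)))*(1/47916) - 36253*(-1/386) = (2*I*sqrt(82))*(1/47916) + 36253/386 = I*sqrt(82)/23958 + 36253/386 = 36253/386 + I*sqrt(82)/23958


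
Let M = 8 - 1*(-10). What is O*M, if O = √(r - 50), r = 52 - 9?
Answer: 18*I*√7 ≈ 47.624*I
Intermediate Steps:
r = 43
M = 18 (M = 8 + 10 = 18)
O = I*√7 (O = √(43 - 50) = √(-7) = I*√7 ≈ 2.6458*I)
O*M = (I*√7)*18 = 18*I*√7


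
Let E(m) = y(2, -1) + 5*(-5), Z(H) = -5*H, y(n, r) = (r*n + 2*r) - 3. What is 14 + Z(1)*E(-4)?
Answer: 174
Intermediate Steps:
y(n, r) = -3 + 2*r + n*r (y(n, r) = (n*r + 2*r) - 3 = (2*r + n*r) - 3 = -3 + 2*r + n*r)
E(m) = -32 (E(m) = (-3 + 2*(-1) + 2*(-1)) + 5*(-5) = (-3 - 2 - 2) - 25 = -7 - 25 = -32)
14 + Z(1)*E(-4) = 14 - 5*1*(-32) = 14 - 5*(-32) = 14 + 160 = 174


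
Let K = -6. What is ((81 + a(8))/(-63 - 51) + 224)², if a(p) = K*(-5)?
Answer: 71825625/1444 ≈ 49741.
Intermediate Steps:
a(p) = 30 (a(p) = -6*(-5) = 30)
((81 + a(8))/(-63 - 51) + 224)² = ((81 + 30)/(-63 - 51) + 224)² = (111/(-114) + 224)² = (111*(-1/114) + 224)² = (-37/38 + 224)² = (8475/38)² = 71825625/1444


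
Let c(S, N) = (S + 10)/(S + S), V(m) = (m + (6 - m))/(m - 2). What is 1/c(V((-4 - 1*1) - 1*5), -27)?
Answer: -2/19 ≈ -0.10526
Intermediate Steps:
V(m) = 6/(-2 + m)
c(S, N) = (10 + S)/(2*S) (c(S, N) = (10 + S)/((2*S)) = (10 + S)*(1/(2*S)) = (10 + S)/(2*S))
1/c(V((-4 - 1*1) - 1*5), -27) = 1/((10 + 6/(-2 + ((-4 - 1*1) - 1*5)))/(2*((6/(-2 + ((-4 - 1*1) - 1*5)))))) = 1/((10 + 6/(-2 + ((-4 - 1) - 5)))/(2*((6/(-2 + ((-4 - 1) - 5)))))) = 1/((10 + 6/(-2 + (-5 - 5)))/(2*((6/(-2 + (-5 - 5)))))) = 1/((10 + 6/(-2 - 10))/(2*((6/(-2 - 10))))) = 1/((10 + 6/(-12))/(2*((6/(-12))))) = 1/((10 + 6*(-1/12))/(2*((6*(-1/12))))) = 1/((10 - ½)/(2*(-½))) = 1/((½)*(-2)*(19/2)) = 1/(-19/2) = -2/19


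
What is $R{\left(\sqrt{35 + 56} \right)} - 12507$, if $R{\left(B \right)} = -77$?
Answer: $-12584$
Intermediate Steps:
$R{\left(\sqrt{35 + 56} \right)} - 12507 = -77 - 12507 = -12584$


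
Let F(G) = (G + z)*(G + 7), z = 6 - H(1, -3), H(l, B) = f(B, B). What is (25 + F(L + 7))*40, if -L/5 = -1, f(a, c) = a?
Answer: 16960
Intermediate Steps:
L = 5 (L = -5*(-1) = 5)
H(l, B) = B
z = 9 (z = 6 - 1*(-3) = 6 + 3 = 9)
F(G) = (7 + G)*(9 + G) (F(G) = (G + 9)*(G + 7) = (9 + G)*(7 + G) = (7 + G)*(9 + G))
(25 + F(L + 7))*40 = (25 + (63 + (5 + 7)**2 + 16*(5 + 7)))*40 = (25 + (63 + 12**2 + 16*12))*40 = (25 + (63 + 144 + 192))*40 = (25 + 399)*40 = 424*40 = 16960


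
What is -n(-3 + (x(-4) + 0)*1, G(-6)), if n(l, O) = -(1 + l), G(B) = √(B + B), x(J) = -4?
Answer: -6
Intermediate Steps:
G(B) = √2*√B (G(B) = √(2*B) = √2*√B)
n(l, O) = -1 - l
-n(-3 + (x(-4) + 0)*1, G(-6)) = -(-1 - (-3 + (-4 + 0)*1)) = -(-1 - (-3 - 4*1)) = -(-1 - (-3 - 4)) = -(-1 - 1*(-7)) = -(-1 + 7) = -1*6 = -6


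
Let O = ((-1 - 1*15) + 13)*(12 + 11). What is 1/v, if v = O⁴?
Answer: 1/22667121 ≈ 4.4117e-8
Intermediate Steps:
O = -69 (O = ((-1 - 15) + 13)*23 = (-16 + 13)*23 = -3*23 = -69)
v = 22667121 (v = (-69)⁴ = 22667121)
1/v = 1/22667121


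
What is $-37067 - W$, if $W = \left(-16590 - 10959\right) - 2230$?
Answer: $-7288$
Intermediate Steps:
$W = -29779$ ($W = -27549 - 2230 = -29779$)
$-37067 - W = -37067 - -29779 = -37067 + 29779 = -7288$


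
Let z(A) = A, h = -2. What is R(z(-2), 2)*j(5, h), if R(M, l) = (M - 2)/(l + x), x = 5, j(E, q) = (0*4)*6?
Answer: 0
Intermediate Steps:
j(E, q) = 0 (j(E, q) = 0*6 = 0)
R(M, l) = (-2 + M)/(5 + l) (R(M, l) = (M - 2)/(l + 5) = (-2 + M)/(5 + l))
R(z(-2), 2)*j(5, h) = ((-2 - 2)/(5 + 2))*0 = (-4/7)*0 = ((1/7)*(-4))*0 = -4/7*0 = 0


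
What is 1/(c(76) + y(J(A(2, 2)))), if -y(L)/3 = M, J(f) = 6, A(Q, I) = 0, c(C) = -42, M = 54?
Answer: -1/204 ≈ -0.0049020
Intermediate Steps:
y(L) = -162 (y(L) = -3*54 = -162)
1/(c(76) + y(J(A(2, 2)))) = 1/(-42 - 162) = 1/(-204) = -1/204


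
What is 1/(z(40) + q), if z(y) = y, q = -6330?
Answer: -1/6290 ≈ -0.00015898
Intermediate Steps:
1/(z(40) + q) = 1/(40 - 6330) = 1/(-6290) = -1/6290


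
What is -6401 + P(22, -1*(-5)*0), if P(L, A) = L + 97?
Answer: -6282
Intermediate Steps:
P(L, A) = 97 + L
-6401 + P(22, -1*(-5)*0) = -6401 + (97 + 22) = -6401 + 119 = -6282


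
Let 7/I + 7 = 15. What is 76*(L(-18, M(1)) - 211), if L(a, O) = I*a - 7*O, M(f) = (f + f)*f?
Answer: -18297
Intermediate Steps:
I = 7/8 (I = 7/(-7 + 15) = 7/8 ≈ 0.87500)
M(f) = 2*f**2 (M(f) = (2*f)*f = 2*f**2)
L(a, O) = -7*O + 7*a/8 (L(a, O) = 7*a/8 - 7*O = -7*O + 7*a/8)
76*(L(-18, M(1)) - 211) = 76*((-14*1**2 + (7/8)*(-18)) - 211) = 76*((-14 - 63/4) - 211) = 76*(-119/4 - 211) = 76*(-963/4) = -18297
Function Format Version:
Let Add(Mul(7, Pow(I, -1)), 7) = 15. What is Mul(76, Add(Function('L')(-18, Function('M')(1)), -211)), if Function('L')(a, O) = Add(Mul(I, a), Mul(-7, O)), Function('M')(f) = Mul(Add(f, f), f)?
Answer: -18297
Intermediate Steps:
I = Rational(7, 8) (I = Mul(7, Pow(Add(-7, 15), -1)) = Mul(7, Pow(8, -1)) = Mul(7, Rational(1, 8)) = Rational(7, 8) ≈ 0.87500)
Function('M')(f) = Mul(2, Pow(f, 2)) (Function('M')(f) = Mul(Mul(2, f), f) = Mul(2, Pow(f, 2)))
Function('L')(a, O) = Add(Mul(-7, O), Mul(Rational(7, 8), a)) (Function('L')(a, O) = Add(Mul(Rational(7, 8), a), Mul(-7, O)) = Add(Mul(-7, O), Mul(Rational(7, 8), a)))
Mul(76, Add(Function('L')(-18, Function('M')(1)), -211)) = Mul(76, Add(Add(Mul(-7, Mul(2, Pow(1, 2))), Mul(Rational(7, 8), -18)), -211)) = Mul(76, Add(Add(Mul(-7, Mul(2, 1)), Rational(-63, 4)), -211)) = Mul(76, Add(Add(Mul(-7, 2), Rational(-63, 4)), -211)) = Mul(76, Add(Add(-14, Rational(-63, 4)), -211)) = Mul(76, Add(Rational(-119, 4), -211)) = Mul(76, Rational(-963, 4)) = -18297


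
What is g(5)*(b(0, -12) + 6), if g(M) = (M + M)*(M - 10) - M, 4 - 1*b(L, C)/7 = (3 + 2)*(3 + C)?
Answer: -19195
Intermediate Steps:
b(L, C) = -77 - 35*C (b(L, C) = 28 - 7*(3 + 2)*(3 + C) = 28 - 35*(3 + C) = 28 - 7*(15 + 5*C) = 28 + (-105 - 35*C) = -77 - 35*C)
g(M) = -M + 2*M*(-10 + M) (g(M) = (2*M)*(-10 + M) - M = 2*M*(-10 + M) - M = -M + 2*M*(-10 + M))
g(5)*(b(0, -12) + 6) = (5*(-21 + 2*5))*((-77 - 35*(-12)) + 6) = (5*(-21 + 10))*((-77 + 420) + 6) = (5*(-11))*(343 + 6) = -55*349 = -19195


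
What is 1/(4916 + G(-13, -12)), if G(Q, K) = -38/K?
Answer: 6/29515 ≈ 0.00020329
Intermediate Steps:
1/(4916 + G(-13, -12)) = 1/(4916 - 38/(-12)) = 1/(4916 - 38*(-1/12)) = 1/(4916 + 19/6) = 1/(29515/6) = 6/29515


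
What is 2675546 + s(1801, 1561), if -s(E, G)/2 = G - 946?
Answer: 2674316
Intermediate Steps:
s(E, G) = 1892 - 2*G (s(E, G) = -2*(G - 946) = -2*(-946 + G) = 1892 - 2*G)
2675546 + s(1801, 1561) = 2675546 + (1892 - 2*1561) = 2675546 + (1892 - 3122) = 2675546 - 1230 = 2674316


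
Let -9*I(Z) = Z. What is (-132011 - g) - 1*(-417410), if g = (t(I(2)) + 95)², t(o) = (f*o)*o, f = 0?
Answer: 276374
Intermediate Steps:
I(Z) = -Z/9
t(o) = 0 (t(o) = (0*o)*o = 0*o = 0)
g = 9025 (g = (0 + 95)² = 95² = 9025)
(-132011 - g) - 1*(-417410) = (-132011 - 1*9025) - 1*(-417410) = (-132011 - 9025) + 417410 = -141036 + 417410 = 276374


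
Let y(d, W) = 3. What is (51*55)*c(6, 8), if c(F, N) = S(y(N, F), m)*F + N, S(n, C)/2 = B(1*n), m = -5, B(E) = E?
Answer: 123420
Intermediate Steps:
S(n, C) = 2*n (S(n, C) = 2*(1*n) = 2*n)
c(F, N) = N + 6*F (c(F, N) = (2*3)*F + N = 6*F + N = N + 6*F)
(51*55)*c(6, 8) = (51*55)*(8 + 6*6) = 2805*(8 + 36) = 2805*44 = 123420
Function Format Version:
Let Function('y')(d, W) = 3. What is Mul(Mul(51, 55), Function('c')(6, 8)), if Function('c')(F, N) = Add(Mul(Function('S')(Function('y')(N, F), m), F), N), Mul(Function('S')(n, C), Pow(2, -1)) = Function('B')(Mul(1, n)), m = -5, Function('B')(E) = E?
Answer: 123420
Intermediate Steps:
Function('S')(n, C) = Mul(2, n) (Function('S')(n, C) = Mul(2, Mul(1, n)) = Mul(2, n))
Function('c')(F, N) = Add(N, Mul(6, F)) (Function('c')(F, N) = Add(Mul(Mul(2, 3), F), N) = Add(Mul(6, F), N) = Add(N, Mul(6, F)))
Mul(Mul(51, 55), Function('c')(6, 8)) = Mul(Mul(51, 55), Add(8, Mul(6, 6))) = Mul(2805, Add(8, 36)) = Mul(2805, 44) = 123420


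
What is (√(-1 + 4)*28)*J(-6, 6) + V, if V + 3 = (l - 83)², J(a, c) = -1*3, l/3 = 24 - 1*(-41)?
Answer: 12541 - 84*√3 ≈ 12396.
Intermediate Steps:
l = 195 (l = 3*(24 - 1*(-41)) = 3*(24 + 41) = 3*65 = 195)
J(a, c) = -3
V = 12541 (V = -3 + (195 - 83)² = -3 + 112² = -3 + 12544 = 12541)
(√(-1 + 4)*28)*J(-6, 6) + V = (√(-1 + 4)*28)*(-3) + 12541 = (√3*28)*(-3) + 12541 = (28*√3)*(-3) + 12541 = -84*√3 + 12541 = 12541 - 84*√3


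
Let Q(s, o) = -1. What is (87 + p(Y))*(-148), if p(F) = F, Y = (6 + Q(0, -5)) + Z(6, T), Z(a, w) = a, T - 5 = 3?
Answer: -14504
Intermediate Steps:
T = 8 (T = 5 + 3 = 8)
Y = 11 (Y = (6 - 1) + 6 = 5 + 6 = 11)
(87 + p(Y))*(-148) = (87 + 11)*(-148) = 98*(-148) = -14504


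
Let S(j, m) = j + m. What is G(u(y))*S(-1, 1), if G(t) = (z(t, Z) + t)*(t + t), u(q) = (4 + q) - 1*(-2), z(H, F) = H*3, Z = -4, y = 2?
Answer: 0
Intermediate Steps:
z(H, F) = 3*H
u(q) = 6 + q (u(q) = (4 + q) + 2 = 6 + q)
G(t) = 8*t² (G(t) = (3*t + t)*(t + t) = (4*t)*(2*t) = 8*t²)
G(u(y))*S(-1, 1) = (8*(6 + 2)²)*(-1 + 1) = (8*8²)*0 = (8*64)*0 = 512*0 = 0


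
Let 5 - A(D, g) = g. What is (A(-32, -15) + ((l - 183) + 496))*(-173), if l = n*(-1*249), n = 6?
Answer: 200853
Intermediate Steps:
A(D, g) = 5 - g
l = -1494 (l = 6*(-1*249) = 6*(-249) = -1494)
(A(-32, -15) + ((l - 183) + 496))*(-173) = ((5 - 1*(-15)) + ((-1494 - 183) + 496))*(-173) = ((5 + 15) + (-1677 + 496))*(-173) = (20 - 1181)*(-173) = -1161*(-173) = 200853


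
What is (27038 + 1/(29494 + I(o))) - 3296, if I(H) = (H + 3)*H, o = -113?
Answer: 995359609/41924 ≈ 23742.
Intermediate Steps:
I(H) = H*(3 + H) (I(H) = (3 + H)*H = H*(3 + H))
(27038 + 1/(29494 + I(o))) - 3296 = (27038 + 1/(29494 - 113*(3 - 113))) - 3296 = (27038 + 1/(29494 - 113*(-110))) - 3296 = (27038 + 1/(29494 + 12430)) - 3296 = (27038 + 1/41924) - 3296 = 1133541113/41924 - 3296 = 995359609/41924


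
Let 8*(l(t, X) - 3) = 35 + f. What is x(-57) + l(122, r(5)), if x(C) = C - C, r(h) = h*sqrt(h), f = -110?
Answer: -51/8 ≈ -6.3750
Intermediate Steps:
r(h) = h**(3/2)
x(C) = 0
l(t, X) = -51/8 (l(t, X) = 3 + (35 - 110)/8 = 3 + (1/8)*(-75) = 3 - 75/8 = -51/8)
x(-57) + l(122, r(5)) = 0 - 51/8 = -51/8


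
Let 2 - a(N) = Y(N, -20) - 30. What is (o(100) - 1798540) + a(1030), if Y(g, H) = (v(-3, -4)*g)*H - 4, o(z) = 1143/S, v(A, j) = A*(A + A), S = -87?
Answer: -41403797/29 ≈ -1.4277e+6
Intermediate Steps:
v(A, j) = 2*A² (v(A, j) = A*(2*A) = 2*A²)
o(z) = -381/29 (o(z) = 1143/(-87) = 1143*(-1/87) = -381/29)
Y(g, H) = -4 + 18*H*g (Y(g, H) = ((2*(-3)²)*g)*H - 4 = ((2*9)*g)*H - 4 = (18*g)*H - 4 = 18*H*g - 4 = -4 + 18*H*g)
a(N) = 36 + 360*N (a(N) = 2 - ((-4 + 18*(-20)*N) - 30) = 2 - ((-4 - 360*N) - 30) = 2 - (-34 - 360*N) = 2 + (34 + 360*N) = 36 + 360*N)
(o(100) - 1798540) + a(1030) = (-381/29 - 1798540) + (36 + 360*1030) = -52158041/29 + (36 + 370800) = -52158041/29 + 370836 = -41403797/29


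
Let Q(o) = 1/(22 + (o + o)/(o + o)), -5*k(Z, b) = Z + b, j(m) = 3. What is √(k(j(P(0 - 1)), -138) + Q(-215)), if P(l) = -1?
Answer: √14306/23 ≈ 5.2003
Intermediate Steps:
k(Z, b) = -Z/5 - b/5 (k(Z, b) = -(Z + b)/5 = -Z/5 - b/5)
Q(o) = 1/23 (Q(o) = 1/(22 + (2*o)/((2*o))) = 1/(22 + (2*o)*(1/(2*o))) = 1/(22 + 1) = 1/23)
√(k(j(P(0 - 1)), -138) + Q(-215)) = √((-⅕*3 - ⅕*(-138)) + 1/23) = √((-⅗ + 138/5) + 1/23) = √(27 + 1/23) = √(622/23) = √14306/23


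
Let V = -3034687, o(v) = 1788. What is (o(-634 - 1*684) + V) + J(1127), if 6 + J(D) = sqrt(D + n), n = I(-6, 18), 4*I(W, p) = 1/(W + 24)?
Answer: -3032905 + sqrt(162290)/12 ≈ -3.0329e+6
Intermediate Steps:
I(W, p) = 1/(4*(24 + W)) (I(W, p) = 1/(4*(W + 24)) = 1/(4*(24 + W)))
n = 1/72 (n = 1/(4*(24 - 6)) = (1/4)/18 = (1/4)*(1/18) = 1/72 ≈ 0.013889)
J(D) = -6 + sqrt(1/72 + D) (J(D) = -6 + sqrt(D + 1/72) = -6 + sqrt(1/72 + D))
(o(-634 - 1*684) + V) + J(1127) = (1788 - 3034687) + (-6 + sqrt(2 + 144*1127)/12) = -3032899 + (-6 + sqrt(2 + 162288)/12) = -3032899 + (-6 + sqrt(162290)/12) = -3032905 + sqrt(162290)/12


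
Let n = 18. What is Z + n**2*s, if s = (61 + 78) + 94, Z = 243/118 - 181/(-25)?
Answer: 222728833/2950 ≈ 75501.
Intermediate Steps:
Z = 27433/2950 (Z = 243*(1/118) - 181*(-1/25) = 243/118 + 181/25 = 27433/2950 ≈ 9.2993)
s = 233 (s = 139 + 94 = 233)
Z + n**2*s = 27433/2950 + 18**2*233 = 27433/2950 + 324*233 = 27433/2950 + 75492 = 222728833/2950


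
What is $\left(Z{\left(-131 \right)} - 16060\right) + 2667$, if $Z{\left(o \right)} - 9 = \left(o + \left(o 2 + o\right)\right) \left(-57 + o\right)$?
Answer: $85128$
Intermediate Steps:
$Z{\left(o \right)} = 9 + 4 o \left(-57 + o\right)$ ($Z{\left(o \right)} = 9 + \left(o + \left(o 2 + o\right)\right) \left(-57 + o\right) = 9 + \left(o + \left(2 o + o\right)\right) \left(-57 + o\right) = 9 + \left(o + 3 o\right) \left(-57 + o\right) = 9 + 4 o \left(-57 + o\right)$)
$\left(Z{\left(-131 \right)} - 16060\right) + 2667 = \left(\left(9 - -29868 + 4 \left(-131\right)^{2}\right) - 16060\right) + 2667 = \left(\left(9 + 29868 + 4 \cdot 17161\right) - 16060\right) + 2667 = \left(\left(9 + 29868 + 68644\right) - 16060\right) + 2667 = \left(98521 - 16060\right) + 2667 = 82461 + 2667 = 85128$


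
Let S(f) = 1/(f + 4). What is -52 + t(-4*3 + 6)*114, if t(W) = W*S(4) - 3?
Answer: -959/2 ≈ -479.50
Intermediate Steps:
S(f) = 1/(4 + f)
t(W) = -3 + W/8 (t(W) = W/(4 + 4) - 3 = W/8 - 3 = -3 + W/8)
-52 + t(-4*3 + 6)*114 = -52 + (-3 + (-4*3 + 6)/8)*114 = -52 + (-3 + (-12 + 6)/8)*114 = -52 + (-3 + (⅛)*(-6))*114 = -52 + (-3 - ¾)*114 = -52 - 15/4*114 = -52 - 855/2 = -959/2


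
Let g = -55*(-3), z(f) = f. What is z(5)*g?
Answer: 825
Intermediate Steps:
g = 165
z(5)*g = 5*165 = 825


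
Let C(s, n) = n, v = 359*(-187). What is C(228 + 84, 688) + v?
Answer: -66445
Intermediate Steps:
v = -67133
C(228 + 84, 688) + v = 688 - 67133 = -66445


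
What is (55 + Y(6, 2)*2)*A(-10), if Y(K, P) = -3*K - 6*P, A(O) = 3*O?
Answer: 150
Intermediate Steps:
Y(K, P) = -6*P - 3*K
(55 + Y(6, 2)*2)*A(-10) = (55 + (-6*2 - 3*6)*2)*(3*(-10)) = (55 + (-12 - 18)*2)*(-30) = (55 - 30*2)*(-30) = (55 - 60)*(-30) = -5*(-30) = 150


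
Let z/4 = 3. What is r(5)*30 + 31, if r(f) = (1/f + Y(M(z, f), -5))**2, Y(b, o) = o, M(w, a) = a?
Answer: 3611/5 ≈ 722.20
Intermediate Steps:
z = 12 (z = 4*3 = 12)
r(f) = (-5 + 1/f)**2 (r(f) = (1/f - 5)**2 = (-5 + 1/f)**2)
r(5)*30 + 31 = ((1 - 5*5)**2/5**2)*30 + 31 = ((1 - 25)**2/25)*30 + 31 = ((1/25)*(-24)**2)*30 + 31 = ((1/25)*576)*30 + 31 = (576/25)*30 + 31 = 3456/5 + 31 = 3611/5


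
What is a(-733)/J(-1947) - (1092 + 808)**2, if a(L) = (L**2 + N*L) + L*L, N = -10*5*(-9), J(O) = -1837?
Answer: -6632314728/1837 ≈ -3.6104e+6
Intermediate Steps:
N = 450 (N = -50*(-9) = 450)
a(L) = 2*L**2 + 450*L (a(L) = (L**2 + 450*L) + L*L = (L**2 + 450*L) + L**2 = 2*L**2 + 450*L)
a(-733)/J(-1947) - (1092 + 808)**2 = (2*(-733)*(225 - 733))/(-1837) - (1092 + 808)**2 = (2*(-733)*(-508))*(-1/1837) - 1*1900**2 = 744728*(-1/1837) - 1*3610000 = -744728/1837 - 3610000 = -6632314728/1837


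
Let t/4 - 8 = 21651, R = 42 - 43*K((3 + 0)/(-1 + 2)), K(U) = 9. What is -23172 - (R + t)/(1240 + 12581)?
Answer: -320346503/13821 ≈ -23178.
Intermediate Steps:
R = -345 (R = 42 - 43*9 = 42 - 387 = -345)
t = 86636 (t = 32 + 4*21651 = 32 + 86604 = 86636)
-23172 - (R + t)/(1240 + 12581) = -23172 - (-345 + 86636)/(1240 + 12581) = -23172 - 86291/13821 = -320346503/13821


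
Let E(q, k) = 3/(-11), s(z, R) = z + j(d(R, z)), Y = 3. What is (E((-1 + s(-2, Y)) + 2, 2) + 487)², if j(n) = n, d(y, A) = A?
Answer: 28665316/121 ≈ 2.3690e+5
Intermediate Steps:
s(z, R) = 2*z (s(z, R) = z + z = 2*z)
E(q, k) = -3/11 (E(q, k) = 3*(-1/11) = -3/11)
(E((-1 + s(-2, Y)) + 2, 2) + 487)² = (-3/11 + 487)² = (5354/11)² = 28665316/121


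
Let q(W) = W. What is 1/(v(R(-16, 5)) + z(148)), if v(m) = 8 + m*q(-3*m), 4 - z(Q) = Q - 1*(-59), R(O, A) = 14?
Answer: -1/783 ≈ -0.0012771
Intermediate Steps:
z(Q) = -55 - Q (z(Q) = 4 - (Q - 1*(-59)) = 4 - (Q + 59) = 4 - (59 + Q) = 4 + (-59 - Q) = -55 - Q)
v(m) = 8 - 3*m² (v(m) = 8 + m*(-3*m) = 8 - 3*m²)
1/(v(R(-16, 5)) + z(148)) = 1/((8 - 3*14²) + (-55 - 1*148)) = 1/((8 - 3*196) + (-55 - 148)) = 1/((8 - 588) - 203) = 1/(-580 - 203) = 1/(-783) = -1/783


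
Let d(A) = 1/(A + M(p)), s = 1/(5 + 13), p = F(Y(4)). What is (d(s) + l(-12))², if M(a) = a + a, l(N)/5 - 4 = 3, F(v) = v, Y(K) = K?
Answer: 25938649/21025 ≈ 1233.7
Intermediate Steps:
l(N) = 35 (l(N) = 20 + 5*3 = 20 + 15 = 35)
p = 4
M(a) = 2*a
s = 1/18 ≈ 0.055556
d(A) = 1/(8 + A) (d(A) = 1/(A + 2*4) = 1/(A + 8) = 1/(8 + A))
(d(s) + l(-12))² = (1/(8 + 1/18) + 35)² = (1/(145/18) + 35)² = (18/145 + 35)² = (5093/145)² = 25938649/21025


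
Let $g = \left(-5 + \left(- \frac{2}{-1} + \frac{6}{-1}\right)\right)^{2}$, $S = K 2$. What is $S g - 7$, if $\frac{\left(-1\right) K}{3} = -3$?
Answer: $1451$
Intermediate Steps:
$K = 9$ ($K = \left(-3\right) \left(-3\right) = 9$)
$S = 18$ ($S = 9 \cdot 2 = 18$)
$g = 81$ ($g = \left(-5 + \left(\left(-2\right) \left(-1\right) + 6 \left(-1\right)\right)\right)^{2} = \left(-5 + \left(2 - 6\right)\right)^{2} = \left(-5 - 4\right)^{2} = \left(-9\right)^{2} = 81$)
$S g - 7 = 18 \cdot 81 - 7 = 1458 - 7 = 1451$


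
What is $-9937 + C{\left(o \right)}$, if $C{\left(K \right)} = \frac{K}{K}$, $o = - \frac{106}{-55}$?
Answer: $-9936$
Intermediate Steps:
$o = \frac{106}{55}$ ($o = \left(-106\right) \left(- \frac{1}{55}\right) = \frac{106}{55} \approx 1.9273$)
$C{\left(K \right)} = 1$
$-9937 + C{\left(o \right)} = -9937 + 1 = -9936$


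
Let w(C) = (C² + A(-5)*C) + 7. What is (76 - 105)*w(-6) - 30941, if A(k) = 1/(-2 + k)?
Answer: -225490/7 ≈ -32213.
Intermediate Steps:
w(C) = 7 + C² - C/7 (w(C) = (C² + C/(-2 - 5)) + 7 = (C² + C/(-7)) + 7 = (C² - C/7) + 7 = 7 + C² - C/7)
(76 - 105)*w(-6) - 30941 = (76 - 105)*(7 + (-6)² - ⅐*(-6)) - 30941 = -29*(7 + 36 + 6/7) - 30941 = -29*307/7 - 30941 = -8903/7 - 30941 = -225490/7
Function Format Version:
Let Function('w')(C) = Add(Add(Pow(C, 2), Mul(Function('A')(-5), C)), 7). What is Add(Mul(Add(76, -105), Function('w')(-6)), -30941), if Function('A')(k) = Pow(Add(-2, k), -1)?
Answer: Rational(-225490, 7) ≈ -32213.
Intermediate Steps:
Function('w')(C) = Add(7, Pow(C, 2), Mul(Rational(-1, 7), C)) (Function('w')(C) = Add(Add(Pow(C, 2), Mul(Pow(Add(-2, -5), -1), C)), 7) = Add(Add(Pow(C, 2), Mul(Pow(-7, -1), C)), 7) = Add(Add(Pow(C, 2), Mul(Rational(-1, 7), C)), 7) = Add(7, Pow(C, 2), Mul(Rational(-1, 7), C)))
Add(Mul(Add(76, -105), Function('w')(-6)), -30941) = Add(Mul(Add(76, -105), Add(7, Pow(-6, 2), Mul(Rational(-1, 7), -6))), -30941) = Add(Mul(-29, Add(7, 36, Rational(6, 7))), -30941) = Add(Mul(-29, Rational(307, 7)), -30941) = Add(Rational(-8903, 7), -30941) = Rational(-225490, 7)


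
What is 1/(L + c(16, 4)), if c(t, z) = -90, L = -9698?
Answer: -1/9788 ≈ -0.00010217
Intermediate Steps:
1/(L + c(16, 4)) = 1/(-9698 - 90) = 1/(-9788) = -1/9788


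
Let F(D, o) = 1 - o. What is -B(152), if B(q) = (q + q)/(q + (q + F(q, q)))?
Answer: -304/153 ≈ -1.9869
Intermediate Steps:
B(q) = 2*q/(1 + q) (B(q) = (q + q)/(q + (q + (1 - q))) = (2*q)/(q + 1) = (2*q)/(1 + q) = 2*q/(1 + q))
-B(152) = -2*152/(1 + 152) = -2*152/153 = -1*304/153 = -304/153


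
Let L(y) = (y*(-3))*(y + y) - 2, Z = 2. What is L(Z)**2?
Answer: 676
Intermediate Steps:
L(y) = -2 - 6*y**2 (L(y) = (-3*y)*(2*y) - 2 = -6*y**2 - 2 = -2 - 6*y**2)
L(Z)**2 = (-2 - 6*2**2)**2 = (-2 - 6*4)**2 = (-2 - 24)**2 = (-26)**2 = 676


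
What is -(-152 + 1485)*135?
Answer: -179955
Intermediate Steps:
-(-152 + 1485)*135 = -1333*135 = -1*179955 = -179955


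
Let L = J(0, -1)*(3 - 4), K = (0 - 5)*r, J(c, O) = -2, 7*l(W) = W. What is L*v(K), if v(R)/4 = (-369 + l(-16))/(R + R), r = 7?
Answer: 10396/245 ≈ 42.433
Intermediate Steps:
l(W) = W/7
K = -35 (K = (0 - 5)*7 = -5*7 = -35)
v(R) = -5198/(7*R) (v(R) = 4*((-369 + (⅐)*(-16))/(R + R)) = 4*((-369 - 16/7)/((2*R))) = 4*(-2599/(14*R)) = -5198/(7*R))
L = 2 (L = -2*(3 - 4) = -2*(-1) = 2)
L*v(K) = 2*(-5198/7/(-35)) = 2*(-5198/7*(-1/35)) = 2*(5198/245) = 10396/245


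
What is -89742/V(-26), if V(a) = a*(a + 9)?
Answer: -44871/221 ≈ -203.04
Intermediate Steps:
V(a) = a*(9 + a)
-89742/V(-26) = -89742*(-1/(26*(9 - 26))) = -89742/((-26*(-17))) = -89742/442 = -89742*1/442 = -44871/221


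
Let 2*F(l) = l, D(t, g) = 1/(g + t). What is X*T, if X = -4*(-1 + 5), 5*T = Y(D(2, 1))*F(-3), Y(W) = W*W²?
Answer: 8/45 ≈ 0.17778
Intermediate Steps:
Y(W) = W³
F(l) = l/2
T = -1/90 (T = ((1/(1 + 2))³*((½)*(-3)))/5 = ((1/3)³*(-3/2))/5 = ((⅓)³*(-3/2))/5 = ((1/27)*(-3/2))/5 = (⅕)*(-1/18) = -1/90 ≈ -0.011111)
X = -16 (X = -4*4 = -16)
X*T = -16*(-1/90) = 8/45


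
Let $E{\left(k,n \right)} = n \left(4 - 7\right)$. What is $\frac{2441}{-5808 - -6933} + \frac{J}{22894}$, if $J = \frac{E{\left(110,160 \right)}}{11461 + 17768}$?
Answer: $\frac{272240053361}{125469136125} \approx 2.1698$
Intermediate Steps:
$E{\left(k,n \right)} = - 3 n$ ($E{\left(k,n \right)} = n \left(-3\right) = - 3 n$)
$J = - \frac{160}{9743}$ ($J = \frac{\left(-3\right) 160}{11461 + 17768} = - \frac{480}{29229} = \left(-480\right) \frac{1}{29229} = - \frac{160}{9743} \approx -0.016422$)
$\frac{2441}{-5808 - -6933} + \frac{J}{22894} = \frac{2441}{-5808 - -6933} - \frac{160}{9743 \cdot 22894} = \frac{2441}{-5808 + 6933} - \frac{80}{111528121} = \frac{2441}{1125} - \frac{80}{111528121} = \frac{272240053361}{125469136125}$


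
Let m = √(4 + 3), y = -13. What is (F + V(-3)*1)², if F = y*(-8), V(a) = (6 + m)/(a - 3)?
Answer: (618 - √7)²/36 ≈ 10518.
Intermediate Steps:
m = √7 ≈ 2.6458
V(a) = (6 + √7)/(-3 + a) (V(a) = (6 + √7)/(a - 3) = (6 + √7)/(-3 + a))
F = 104 (F = -13*(-8) = 104)
(F + V(-3)*1)² = (104 + ((6 + √7)/(-3 - 3))*1)² = (104 + ((6 + √7)/(-6))*1)² = (104 - (6 + √7)/6*1)² = (104 + (-1 - √7/6)*1)² = (104 + (-1 - √7/6))² = (103 - √7/6)²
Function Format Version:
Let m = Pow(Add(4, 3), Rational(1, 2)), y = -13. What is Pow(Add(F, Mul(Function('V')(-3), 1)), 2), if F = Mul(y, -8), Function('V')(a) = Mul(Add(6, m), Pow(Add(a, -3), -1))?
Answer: Mul(Rational(1, 36), Pow(Add(618, Mul(-1, Pow(7, Rational(1, 2)))), 2)) ≈ 10518.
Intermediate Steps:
m = Pow(7, Rational(1, 2)) ≈ 2.6458
Function('V')(a) = Mul(Pow(Add(-3, a), -1), Add(6, Pow(7, Rational(1, 2)))) (Function('V')(a) = Mul(Add(6, Pow(7, Rational(1, 2))), Pow(Add(a, -3), -1)) = Mul(Add(6, Pow(7, Rational(1, 2))), Pow(Add(-3, a), -1)) = Mul(Pow(Add(-3, a), -1), Add(6, Pow(7, Rational(1, 2)))))
F = 104 (F = Mul(-13, -8) = 104)
Pow(Add(F, Mul(Function('V')(-3), 1)), 2) = Pow(Add(104, Mul(Mul(Pow(Add(-3, -3), -1), Add(6, Pow(7, Rational(1, 2)))), 1)), 2) = Pow(Add(104, Mul(Mul(Pow(-6, -1), Add(6, Pow(7, Rational(1, 2)))), 1)), 2) = Pow(Add(104, Mul(Mul(Rational(-1, 6), Add(6, Pow(7, Rational(1, 2)))), 1)), 2) = Pow(Add(104, Mul(Add(-1, Mul(Rational(-1, 6), Pow(7, Rational(1, 2)))), 1)), 2) = Pow(Add(104, Add(-1, Mul(Rational(-1, 6), Pow(7, Rational(1, 2))))), 2) = Pow(Add(103, Mul(Rational(-1, 6), Pow(7, Rational(1, 2)))), 2)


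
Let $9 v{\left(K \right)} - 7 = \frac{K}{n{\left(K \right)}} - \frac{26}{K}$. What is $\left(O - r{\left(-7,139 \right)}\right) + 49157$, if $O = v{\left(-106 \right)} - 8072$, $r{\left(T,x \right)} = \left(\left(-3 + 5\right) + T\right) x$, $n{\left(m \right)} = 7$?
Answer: $\frac{139500490}{3339} \approx 41779.0$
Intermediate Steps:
$r{\left(T,x \right)} = x \left(2 + T\right)$ ($r{\left(T,x \right)} = \left(2 + T\right) x = x \left(2 + T\right)$)
$v{\left(K \right)} = \frac{7}{9} - \frac{26}{9 K} + \frac{K}{63}$ ($v{\left(K \right)} = \frac{7}{9} + \frac{\frac{K}{7} - \frac{26}{K}}{9} = \frac{7}{9} + \frac{- \frac{26}{K} + \frac{K}{7}}{9} = \frac{7}{9} + \left(- \frac{26}{9 K} + \frac{K}{63}\right) = \frac{7}{9} - \frac{26}{9 K} + \frac{K}{63}$)
$O = - \frac{26955338}{3339}$ ($O = \frac{-182 - 106 \left(49 - 106\right)}{63 \left(-106\right)} - 8072 = \frac{1}{63} \left(- \frac{1}{106}\right) \left(-182 - -6042\right) - 8072 = \frac{1}{63} \left(- \frac{1}{106}\right) \left(-182 + 6042\right) - 8072 = \frac{1}{63} \left(- \frac{1}{106}\right) 5860 - 8072 = - \frac{2930}{3339} - 8072 = - \frac{26955338}{3339} \approx -8072.9$)
$\left(O - r{\left(-7,139 \right)}\right) + 49157 = \left(- \frac{26955338}{3339} - 139 \left(2 - 7\right)\right) + 49157 = \left(- \frac{26955338}{3339} - 139 \left(-5\right)\right) + 49157 = \left(- \frac{26955338}{3339} - -695\right) + 49157 = \left(- \frac{26955338}{3339} + 695\right) + 49157 = - \frac{24634733}{3339} + 49157 = \frac{139500490}{3339}$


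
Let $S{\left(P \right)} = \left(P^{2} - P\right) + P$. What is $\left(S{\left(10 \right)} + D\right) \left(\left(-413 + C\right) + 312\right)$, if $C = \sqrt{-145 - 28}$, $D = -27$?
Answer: $-7373 + 73 i \sqrt{173} \approx -7373.0 + 960.17 i$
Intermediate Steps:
$S{\left(P \right)} = P^{2}$
$C = i \sqrt{173}$ ($C = \sqrt{-145 - 28} = \sqrt{-173} = i \sqrt{173} \approx 13.153 i$)
$\left(S{\left(10 \right)} + D\right) \left(\left(-413 + C\right) + 312\right) = \left(10^{2} - 27\right) \left(\left(-413 + i \sqrt{173}\right) + 312\right) = \left(100 - 27\right) \left(-101 + i \sqrt{173}\right) = 73 \left(-101 + i \sqrt{173}\right) = -7373 + 73 i \sqrt{173}$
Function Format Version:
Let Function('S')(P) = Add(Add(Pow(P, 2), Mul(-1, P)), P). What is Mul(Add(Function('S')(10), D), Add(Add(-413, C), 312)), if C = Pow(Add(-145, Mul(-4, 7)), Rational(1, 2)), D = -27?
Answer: Add(-7373, Mul(73, I, Pow(173, Rational(1, 2)))) ≈ Add(-7373.0, Mul(960.17, I))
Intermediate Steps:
Function('S')(P) = Pow(P, 2)
C = Mul(I, Pow(173, Rational(1, 2))) (C = Pow(Add(-145, -28), Rational(1, 2)) = Pow(-173, Rational(1, 2)) = Mul(I, Pow(173, Rational(1, 2))) ≈ Mul(13.153, I))
Mul(Add(Function('S')(10), D), Add(Add(-413, C), 312)) = Mul(Add(Pow(10, 2), -27), Add(Add(-413, Mul(I, Pow(173, Rational(1, 2)))), 312)) = Mul(Add(100, -27), Add(-101, Mul(I, Pow(173, Rational(1, 2))))) = Mul(73, Add(-101, Mul(I, Pow(173, Rational(1, 2))))) = Add(-7373, Mul(73, I, Pow(173, Rational(1, 2))))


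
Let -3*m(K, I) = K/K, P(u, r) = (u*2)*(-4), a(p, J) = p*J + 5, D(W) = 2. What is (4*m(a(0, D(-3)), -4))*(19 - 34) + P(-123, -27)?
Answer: 1004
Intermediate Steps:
a(p, J) = 5 + J*p (a(p, J) = J*p + 5 = 5 + J*p)
P(u, r) = -8*u (P(u, r) = (2*u)*(-4) = -8*u)
m(K, I) = -⅓ (m(K, I) = -K/(3*K) = -⅓*1 = -⅓)
(4*m(a(0, D(-3)), -4))*(19 - 34) + P(-123, -27) = (4*(-⅓))*(19 - 34) - 8*(-123) = -4/3*(-15) + 984 = 20 + 984 = 1004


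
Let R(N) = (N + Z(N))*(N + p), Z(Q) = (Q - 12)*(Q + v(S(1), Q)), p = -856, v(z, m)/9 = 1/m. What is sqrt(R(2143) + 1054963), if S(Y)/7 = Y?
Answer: sqrt(27009156492538714)/2143 ≈ 76689.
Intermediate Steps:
S(Y) = 7*Y
v(z, m) = 9/m
Z(Q) = (-12 + Q)*(Q + 9/Q) (Z(Q) = (Q - 12)*(Q + 9/Q) = (-12 + Q)*(Q + 9/Q))
R(N) = (-856 + N)*(9 + N**2 - 108/N - 11*N) (R(N) = (N + (9 + N**2 - 108/N - 12*N))*(N - 856) = (9 + N**2 - 108/N - 11*N)*(-856 + N) = (-856 + N)*(9 + N**2 - 108/N - 11*N))
sqrt(R(2143) + 1054963) = sqrt((-7812 + 2143**3 - 867*2143**2 + 9425*2143 + 92448/2143) + 1054963) = sqrt((-7812 + 9841618207 - 867*4592449 + 20197775 + 92448*(1/2143)) + 1054963) = sqrt((-7812 + 9841618207 - 3981653283 + 20197775 + 92448/2143) + 1054963) = sqrt(12601172015289/2143 + 1054963) = sqrt(12603432800998/2143) = sqrt(27009156492538714)/2143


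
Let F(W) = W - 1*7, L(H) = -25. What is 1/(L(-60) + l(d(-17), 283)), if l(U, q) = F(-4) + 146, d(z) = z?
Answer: 1/110 ≈ 0.0090909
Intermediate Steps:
F(W) = -7 + W (F(W) = W - 7 = -7 + W)
l(U, q) = 135 (l(U, q) = (-7 - 4) + 146 = -11 + 146 = 135)
1/(L(-60) + l(d(-17), 283)) = 1/(-25 + 135) = 1/110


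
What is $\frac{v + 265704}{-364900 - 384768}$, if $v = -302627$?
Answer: $\frac{36923}{749668} \approx 0.049252$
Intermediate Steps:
$\frac{v + 265704}{-364900 - 384768} = \frac{-302627 + 265704}{-364900 - 384768} = - \frac{36923}{-749668} = \left(-36923\right) \left(- \frac{1}{749668}\right) = \frac{36923}{749668}$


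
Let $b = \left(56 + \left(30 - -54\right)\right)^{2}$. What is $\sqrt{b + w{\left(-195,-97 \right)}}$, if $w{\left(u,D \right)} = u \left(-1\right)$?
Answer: $\sqrt{19795} \approx 140.69$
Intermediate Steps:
$w{\left(u,D \right)} = - u$
$b = 19600$ ($b = \left(56 + \left(30 + 54\right)\right)^{2} = \left(56 + 84\right)^{2} = 140^{2} = 19600$)
$\sqrt{b + w{\left(-195,-97 \right)}} = \sqrt{19600 - -195} = \sqrt{19600 + 195} = \sqrt{19795}$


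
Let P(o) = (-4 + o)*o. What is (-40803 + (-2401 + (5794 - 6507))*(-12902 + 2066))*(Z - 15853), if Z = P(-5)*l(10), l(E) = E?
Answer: -519119622903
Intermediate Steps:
P(o) = o*(-4 + o)
Z = 450 (Z = -5*(-4 - 5)*10 = -5*(-9)*10 = 45*10 = 450)
(-40803 + (-2401 + (5794 - 6507))*(-12902 + 2066))*(Z - 15853) = (-40803 + (-2401 + (5794 - 6507))*(-12902 + 2066))*(450 - 15853) = (-40803 + (-2401 - 713)*(-10836))*(-15403) = (-40803 - 3114*(-10836))*(-15403) = (-40803 + 33743304)*(-15403) = 33702501*(-15403) = -519119622903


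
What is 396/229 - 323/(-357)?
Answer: 12667/4809 ≈ 2.6340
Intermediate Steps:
396/229 - 323/(-357) = 396*(1/229) - 323*(-1/357) = 396/229 + 19/21 = 12667/4809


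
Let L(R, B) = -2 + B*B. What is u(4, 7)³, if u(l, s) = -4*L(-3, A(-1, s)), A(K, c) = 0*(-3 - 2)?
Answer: 512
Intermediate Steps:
A(K, c) = 0 (A(K, c) = 0*(-5) = 0)
L(R, B) = -2 + B²
u(l, s) = 8 (u(l, s) = -4*(-2 + 0²) = -4*(-2 + 0) = -4*(-2) = 8)
u(4, 7)³ = 8³ = 512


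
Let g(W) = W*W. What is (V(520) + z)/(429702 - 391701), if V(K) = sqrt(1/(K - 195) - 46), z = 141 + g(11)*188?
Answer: 22889/38001 + I*sqrt(21593)/823355 ≈ 0.60233 + 0.00017847*I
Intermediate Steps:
g(W) = W**2
z = 22889 (z = 141 + 11**2*188 = 141 + 121*188 = 141 + 22748 = 22889)
V(K) = sqrt(-46 + 1/(-195 + K)) (V(K) = sqrt(1/(-195 + K) - 46) = sqrt(-46 + 1/(-195 + K)))
(V(520) + z)/(429702 - 391701) = (sqrt((8971 - 46*520)/(-195 + 520)) + 22889)/(429702 - 391701) = (sqrt((8971 - 23920)/325) + 22889)/38001 = (sqrt((1/325)*(-14949)) + 22889)*(1/38001) = (sqrt(-14949/325) + 22889)*(1/38001) = (3*I*sqrt(21593)/65 + 22889)*(1/38001) = (22889 + 3*I*sqrt(21593)/65)*(1/38001) = 22889/38001 + I*sqrt(21593)/823355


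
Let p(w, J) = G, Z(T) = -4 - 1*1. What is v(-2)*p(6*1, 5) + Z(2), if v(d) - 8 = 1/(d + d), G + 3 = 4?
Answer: 11/4 ≈ 2.7500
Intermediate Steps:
G = 1 (G = -3 + 4 = 1)
v(d) = 8 + 1/(2*d) (v(d) = 8 + 1/(d + d) = 8 + 1/(2*d))
Z(T) = -5 (Z(T) = -4 - 1 = -5)
p(w, J) = 1
v(-2)*p(6*1, 5) + Z(2) = (8 + (½)/(-2))*1 - 5 = (8 + (½)*(-½))*1 - 5 = (8 - ¼)*1 - 5 = (31/4)*1 - 5 = 31/4 - 5 = 11/4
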